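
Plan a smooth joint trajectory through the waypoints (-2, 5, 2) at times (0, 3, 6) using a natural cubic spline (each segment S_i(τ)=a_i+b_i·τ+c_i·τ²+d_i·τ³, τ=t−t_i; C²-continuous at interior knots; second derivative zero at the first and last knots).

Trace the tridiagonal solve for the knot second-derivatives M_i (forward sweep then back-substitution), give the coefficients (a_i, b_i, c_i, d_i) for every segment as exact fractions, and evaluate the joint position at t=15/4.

Δ: Δ0=7/3, Δ1=-1
row 1: diag=12, rhs=-20; c'=1/4, d'=-5/3
back: M1=-5/3
M: M0=0, M1=-5/3, M2=0
seg 0: a=-2, c=M0/2=0, d=(M1−M0)/(6·3)=-5/54, b=Δ0−h0·(2M0+M1)/6=19/6
seg 1: a=5, c=M1/2=-5/6, d=(M2−M1)/(6·3)=5/54, b=Δ1−h1·(2M1+M2)/6=2/3
t_q=15/4 → seg 1, τ=3/4; S=5+2/3·τ+-5/6·τ²+5/54·τ³=649/128

  seg 0: a=-2 b=19/6 c=0 d=-5/54
  seg 1: a=5 b=2/3 c=-5/6 d=5/54
S(15/4) = 649/128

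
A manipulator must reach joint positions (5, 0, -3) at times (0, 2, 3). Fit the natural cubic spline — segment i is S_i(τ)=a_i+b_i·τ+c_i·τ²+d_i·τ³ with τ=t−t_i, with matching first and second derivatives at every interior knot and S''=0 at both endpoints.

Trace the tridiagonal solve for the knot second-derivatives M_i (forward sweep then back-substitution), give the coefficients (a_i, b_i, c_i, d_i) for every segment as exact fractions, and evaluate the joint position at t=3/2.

  seg 0: a=5 b=-7/3 c=0 d=-1/24
  seg 1: a=0 b=-17/6 c=-1/4 d=1/12
S(3/2) = 87/64

Δ: Δ0=-5/2, Δ1=-3
row 1: diag=6, rhs=-3; c'=1/6, d'=-1/2
back: M1=-1/2
M: M0=0, M1=-1/2, M2=0
seg 0: a=5, c=M0/2=0, d=(M1−M0)/(6·2)=-1/24, b=Δ0−h0·(2M0+M1)/6=-7/3
seg 1: a=0, c=M1/2=-1/4, d=(M2−M1)/(6·1)=1/12, b=Δ1−h1·(2M1+M2)/6=-17/6
t_q=3/2 → seg 0, τ=3/2; S=5+-7/3·τ+0·τ²+-1/24·τ³=87/64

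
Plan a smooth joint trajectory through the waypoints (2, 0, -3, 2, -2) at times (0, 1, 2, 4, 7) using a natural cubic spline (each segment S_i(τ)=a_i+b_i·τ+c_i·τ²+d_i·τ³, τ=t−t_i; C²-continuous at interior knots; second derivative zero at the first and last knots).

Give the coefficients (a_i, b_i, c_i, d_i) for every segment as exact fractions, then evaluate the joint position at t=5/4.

Δ: Δ0=-2, Δ1=-3, Δ2=5/2, Δ3=-4/3
row 1: diag=4, rhs=-6; c'=1/4, d'=-3/2
row 2: denom=6−1·1/4=23/4; d'=(33−1·-3/2)/(23/4)=6
row 3: denom=10−2·8/23=214/23; d'=(-23−2·6)/(214/23)=-805/214
back: M3=-805/214
back: M2=6−8/23·-805/214=782/107
back: M1=-3/2−1/4·782/107=-356/107
M: M0=0, M1=-356/107, M2=782/107, M3=-805/214, M4=0
seg 0: a=2, c=M0/2=0, d=(M1−M0)/(6·1)=-178/321, b=Δ0−h0·(2M0+M1)/6=-464/321
seg 1: a=0, c=M1/2=-178/107, d=(M2−M1)/(6·1)=569/321, b=Δ1−h1·(2M1+M2)/6=-998/321
seg 2: a=-3, c=M2/2=391/107, d=(M3−M2)/(6·2)=-2369/2568, b=Δ2−h2·(2M2+M3)/6=-359/321
seg 3: a=2, c=M3/2=-805/428, d=(M4−M3)/(6·3)=805/3852, b=Δ3−h3·(2M3+M4)/6=1559/642
t_q=5/4 → seg 1, τ=1/4; S=0+-998/321·τ+-178/107·τ²+569/321·τ³=-5845/6848

  seg 0: a=2 b=-464/321 c=0 d=-178/321
  seg 1: a=0 b=-998/321 c=-178/107 d=569/321
  seg 2: a=-3 b=-359/321 c=391/107 d=-2369/2568
  seg 3: a=2 b=1559/642 c=-805/428 d=805/3852
S(5/4) = -5845/6848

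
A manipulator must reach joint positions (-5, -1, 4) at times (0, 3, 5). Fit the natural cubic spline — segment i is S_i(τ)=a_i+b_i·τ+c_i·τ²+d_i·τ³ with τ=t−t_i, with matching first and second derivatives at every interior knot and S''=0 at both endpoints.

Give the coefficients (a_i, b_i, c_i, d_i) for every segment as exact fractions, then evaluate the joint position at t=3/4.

  seg 0: a=-5 b=59/60 c=0 d=7/180
  seg 1: a=-1 b=61/30 c=7/20 d=-7/120
S(3/4) = -1087/256

Δ: Δ0=4/3, Δ1=5/2
row 1: diag=10, rhs=7; c'=1/5, d'=7/10
back: M1=7/10
M: M0=0, M1=7/10, M2=0
seg 0: a=-5, c=M0/2=0, d=(M1−M0)/(6·3)=7/180, b=Δ0−h0·(2M0+M1)/6=59/60
seg 1: a=-1, c=M1/2=7/20, d=(M2−M1)/(6·2)=-7/120, b=Δ1−h1·(2M1+M2)/6=61/30
t_q=3/4 → seg 0, τ=3/4; S=-5+59/60·τ+0·τ²+7/180·τ³=-1087/256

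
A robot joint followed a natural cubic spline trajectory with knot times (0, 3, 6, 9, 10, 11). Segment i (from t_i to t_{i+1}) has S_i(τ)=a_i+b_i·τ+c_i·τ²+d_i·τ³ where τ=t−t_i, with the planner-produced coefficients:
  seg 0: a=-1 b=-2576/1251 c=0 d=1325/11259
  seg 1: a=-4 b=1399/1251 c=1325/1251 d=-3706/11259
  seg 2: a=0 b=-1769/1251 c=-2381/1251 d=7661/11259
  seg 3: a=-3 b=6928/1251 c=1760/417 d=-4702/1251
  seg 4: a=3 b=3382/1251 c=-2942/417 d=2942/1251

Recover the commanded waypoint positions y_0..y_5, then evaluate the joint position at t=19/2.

y_0=-1 y_1=-4 y_2=0 y_3=-3 y_4=3 y_5=1
S(19/2) = 197/556

y_0 = S_0(0) = a_0 = -1
y_1 = S_1(0) = a_1 = -4
y_2 = S_2(0) = a_2 = 0
y_3 = S_3(0) = a_3 = -3
y_4 = S_4(0) = a_4 = 3
y_5 = S_4(1) = 1
t_q=19/2 is in segment 3 (τ=1/2); S_3(τ)=197/556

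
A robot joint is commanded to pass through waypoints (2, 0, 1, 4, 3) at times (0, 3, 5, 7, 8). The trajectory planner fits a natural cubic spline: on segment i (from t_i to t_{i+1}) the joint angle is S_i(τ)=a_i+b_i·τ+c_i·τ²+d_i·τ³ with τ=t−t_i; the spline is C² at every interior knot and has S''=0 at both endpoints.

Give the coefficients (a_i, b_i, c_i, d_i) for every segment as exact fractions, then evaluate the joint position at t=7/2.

Δ: Δ0=-2/3, Δ1=1/2, Δ2=3/2, Δ3=-1
row 1: diag=10, rhs=7; c'=1/5, d'=7/10
row 2: denom=8−2·1/5=38/5; d'=(6−2·7/10)/(38/5)=23/38
row 3: denom=6−2·5/19=104/19; d'=(-15−2·23/38)/(104/19)=-77/26
back: M3=-77/26
back: M2=23/38−5/19·-77/26=18/13
back: M1=7/10−1/5·18/13=11/26
M: M0=0, M1=11/26, M2=18/13, M3=-77/26, M4=0
seg 0: a=2, c=M0/2=0, d=(M1−M0)/(6·3)=11/468, b=Δ0−h0·(2M0+M1)/6=-137/156
seg 1: a=0, c=M1/2=11/52, d=(M2−M1)/(6·2)=25/312, b=Δ1−h1·(2M1+M2)/6=-19/78
seg 2: a=1, c=M2/2=9/13, d=(M3−M2)/(6·2)=-113/312, b=Δ2−h2·(2M2+M3)/6=61/39
seg 3: a=4, c=M3/2=-77/52, d=(M4−M3)/(6·1)=77/156, b=Δ3−h3·(2M3+M4)/6=-1/78
t_q=7/2 → seg 1, τ=1/2; S=0+-19/78·τ+11/52·τ²+25/312·τ³=-49/832

  seg 0: a=2 b=-137/156 c=0 d=11/468
  seg 1: a=0 b=-19/78 c=11/52 d=25/312
  seg 2: a=1 b=61/39 c=9/13 d=-113/312
  seg 3: a=4 b=-1/78 c=-77/52 d=77/156
S(7/2) = -49/832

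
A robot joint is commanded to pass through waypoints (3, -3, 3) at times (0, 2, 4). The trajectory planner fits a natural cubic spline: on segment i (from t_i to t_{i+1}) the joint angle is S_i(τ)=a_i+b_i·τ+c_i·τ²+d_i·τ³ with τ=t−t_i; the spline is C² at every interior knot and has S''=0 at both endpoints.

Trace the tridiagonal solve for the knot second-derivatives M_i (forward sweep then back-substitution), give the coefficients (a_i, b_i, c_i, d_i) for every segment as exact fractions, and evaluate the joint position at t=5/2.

Δ: Δ0=-3, Δ1=3
row 1: diag=8, rhs=36; c'=1/4, d'=9/2
back: M1=9/2
M: M0=0, M1=9/2, M2=0
seg 0: a=3, c=M0/2=0, d=(M1−M0)/(6·2)=3/8, b=Δ0−h0·(2M0+M1)/6=-9/2
seg 1: a=-3, c=M1/2=9/4, d=(M2−M1)/(6·2)=-3/8, b=Δ1−h1·(2M1+M2)/6=0
t_q=5/2 → seg 1, τ=1/2; S=-3+0·τ+9/4·τ²+-3/8·τ³=-159/64

  seg 0: a=3 b=-9/2 c=0 d=3/8
  seg 1: a=-3 b=0 c=9/4 d=-3/8
S(5/2) = -159/64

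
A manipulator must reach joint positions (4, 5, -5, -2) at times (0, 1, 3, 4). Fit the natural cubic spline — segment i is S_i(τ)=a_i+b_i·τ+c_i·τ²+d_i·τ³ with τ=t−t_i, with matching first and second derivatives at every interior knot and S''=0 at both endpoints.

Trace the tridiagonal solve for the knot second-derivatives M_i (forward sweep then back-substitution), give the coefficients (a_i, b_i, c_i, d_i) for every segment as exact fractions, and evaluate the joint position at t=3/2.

  seg 0: a=4 b=21/8 c=0 d=-13/8
  seg 1: a=5 b=-9/4 c=-39/8 d=7/4
  seg 2: a=-5 b=-3/4 c=45/8 d=-15/8
S(3/2) = 23/8

Δ: Δ0=1, Δ1=-5, Δ2=3
row 1: diag=6, rhs=-36; c'=1/3, d'=-6
row 2: denom=6−2·1/3=16/3; d'=(48−2·-6)/(16/3)=45/4
back: M2=45/4
back: M1=-6−1/3·45/4=-39/4
M: M0=0, M1=-39/4, M2=45/4, M3=0
seg 0: a=4, c=M0/2=0, d=(M1−M0)/(6·1)=-13/8, b=Δ0−h0·(2M0+M1)/6=21/8
seg 1: a=5, c=M1/2=-39/8, d=(M2−M1)/(6·2)=7/4, b=Δ1−h1·(2M1+M2)/6=-9/4
seg 2: a=-5, c=M2/2=45/8, d=(M3−M2)/(6·1)=-15/8, b=Δ2−h2·(2M2+M3)/6=-3/4
t_q=3/2 → seg 1, τ=1/2; S=5+-9/4·τ+-39/8·τ²+7/4·τ³=23/8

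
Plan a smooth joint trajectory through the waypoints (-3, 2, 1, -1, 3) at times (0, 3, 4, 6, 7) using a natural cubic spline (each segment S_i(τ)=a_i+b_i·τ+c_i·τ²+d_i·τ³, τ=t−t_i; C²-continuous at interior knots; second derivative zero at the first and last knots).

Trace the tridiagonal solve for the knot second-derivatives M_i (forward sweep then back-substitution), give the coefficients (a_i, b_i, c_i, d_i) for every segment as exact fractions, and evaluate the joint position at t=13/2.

  seg 0: a=-3 b=964/375 c=0 d=-113/1125
  seg 1: a=2 b=-53/375 c=-113/125 d=17/375
  seg 2: a=1 b=-136/75 c=-96/125 d=881/1500
  seg 3: a=-1 b=811/375 c=689/250 d=-689/750
S(13/2) = 1311/2000

Δ: Δ0=5/3, Δ1=-1, Δ2=-1, Δ3=4
row 1: diag=8, rhs=-16; c'=1/8, d'=-2
row 2: denom=6−1·1/8=47/8; d'=(0−1·-2)/(47/8)=16/47
row 3: denom=6−2·16/47=250/47; d'=(30−2·16/47)/(250/47)=689/125
back: M3=689/125
back: M2=16/47−16/47·689/125=-192/125
back: M1=-2−1/8·-192/125=-226/125
M: M0=0, M1=-226/125, M2=-192/125, M3=689/125, M4=0
seg 0: a=-3, c=M0/2=0, d=(M1−M0)/(6·3)=-113/1125, b=Δ0−h0·(2M0+M1)/6=964/375
seg 1: a=2, c=M1/2=-113/125, d=(M2−M1)/(6·1)=17/375, b=Δ1−h1·(2M1+M2)/6=-53/375
seg 2: a=1, c=M2/2=-96/125, d=(M3−M2)/(6·2)=881/1500, b=Δ2−h2·(2M2+M3)/6=-136/75
seg 3: a=-1, c=M3/2=689/250, d=(M4−M3)/(6·1)=-689/750, b=Δ3−h3·(2M3+M4)/6=811/375
t_q=13/2 → seg 3, τ=1/2; S=-1+811/375·τ+689/250·τ²+-689/750·τ³=1311/2000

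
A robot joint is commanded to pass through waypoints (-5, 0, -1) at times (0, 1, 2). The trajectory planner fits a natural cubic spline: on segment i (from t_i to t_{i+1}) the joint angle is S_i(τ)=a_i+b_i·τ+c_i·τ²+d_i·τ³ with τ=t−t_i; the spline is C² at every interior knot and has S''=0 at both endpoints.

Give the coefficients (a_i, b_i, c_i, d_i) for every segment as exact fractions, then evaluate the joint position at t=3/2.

  seg 0: a=-5 b=13/2 c=0 d=-3/2
  seg 1: a=0 b=2 c=-9/2 d=3/2
S(3/2) = 1/16

Δ: Δ0=5, Δ1=-1
row 1: diag=4, rhs=-36; c'=1/4, d'=-9
back: M1=-9
M: M0=0, M1=-9, M2=0
seg 0: a=-5, c=M0/2=0, d=(M1−M0)/(6·1)=-3/2, b=Δ0−h0·(2M0+M1)/6=13/2
seg 1: a=0, c=M1/2=-9/2, d=(M2−M1)/(6·1)=3/2, b=Δ1−h1·(2M1+M2)/6=2
t_q=3/2 → seg 1, τ=1/2; S=0+2·τ+-9/2·τ²+3/2·τ³=1/16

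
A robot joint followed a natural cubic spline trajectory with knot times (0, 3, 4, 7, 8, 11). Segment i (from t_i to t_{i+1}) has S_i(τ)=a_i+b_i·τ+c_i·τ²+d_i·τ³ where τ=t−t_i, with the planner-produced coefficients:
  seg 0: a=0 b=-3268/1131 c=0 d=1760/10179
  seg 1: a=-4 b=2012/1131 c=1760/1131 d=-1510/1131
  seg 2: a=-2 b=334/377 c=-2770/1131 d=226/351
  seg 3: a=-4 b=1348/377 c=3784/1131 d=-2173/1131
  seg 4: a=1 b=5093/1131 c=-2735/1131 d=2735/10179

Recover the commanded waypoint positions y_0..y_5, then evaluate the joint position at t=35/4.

y_0=0 y_1=-4 y_2=-2 y_3=-4 y_4=1 y_5=0
S(35/4) = 75531/24128

y_0 = S_0(0) = a_0 = 0
y_1 = S_1(0) = a_1 = -4
y_2 = S_2(0) = a_2 = -2
y_3 = S_3(0) = a_3 = -4
y_4 = S_4(0) = a_4 = 1
y_5 = S_4(3) = 0
t_q=35/4 is in segment 4 (τ=3/4); S_4(τ)=75531/24128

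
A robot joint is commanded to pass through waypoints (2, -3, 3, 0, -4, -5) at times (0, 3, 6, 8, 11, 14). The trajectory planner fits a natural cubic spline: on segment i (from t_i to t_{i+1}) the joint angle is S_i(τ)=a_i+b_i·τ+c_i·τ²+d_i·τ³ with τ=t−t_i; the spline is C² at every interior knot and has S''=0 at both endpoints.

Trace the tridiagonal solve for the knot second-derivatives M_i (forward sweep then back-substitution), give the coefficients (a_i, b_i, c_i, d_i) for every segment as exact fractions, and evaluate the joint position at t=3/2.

  seg 0: a=2 b=-2573/870 c=0 d=1123/7830
  seg 1: a=-3 b=398/435 c=1123/870 d=-485/1566
  seg 2: a=3 b=259/870 c=-217/145 d=26/87
  seg 3: a=0 b=-1829/870 c=43/145 d=-7/522
  seg 4: a=-4 b=-298/435 c=51/290 d=-17/870
S(3/2) = -4529/2320

Δ: Δ0=-5/3, Δ1=2, Δ2=-3/2, Δ3=-4/3, Δ4=-1/3
row 1: diag=12, rhs=22; c'=1/4, d'=11/6
row 2: denom=10−3·1/4=37/4; d'=(-21−3·11/6)/(37/4)=-106/37
row 3: denom=10−2·8/37=354/37; d'=(1−2·-106/37)/(354/37)=83/118
row 4: denom=12−3·37/118=1305/118; d'=(6−3·83/118)/(1305/118)=51/145
back: M4=51/145
back: M3=83/118−37/118·51/145=86/145
back: M2=-106/37−8/37·86/145=-434/145
back: M1=11/6−1/4·-434/145=1123/435
M: M0=0, M1=1123/435, M2=-434/145, M3=86/145, M4=51/145, M5=0
seg 0: a=2, c=M0/2=0, d=(M1−M0)/(6·3)=1123/7830, b=Δ0−h0·(2M0+M1)/6=-2573/870
seg 1: a=-3, c=M1/2=1123/870, d=(M2−M1)/(6·3)=-485/1566, b=Δ1−h1·(2M1+M2)/6=398/435
seg 2: a=3, c=M2/2=-217/145, d=(M3−M2)/(6·2)=26/87, b=Δ2−h2·(2M2+M3)/6=259/870
seg 3: a=0, c=M3/2=43/145, d=(M4−M3)/(6·3)=-7/522, b=Δ3−h3·(2M3+M4)/6=-1829/870
seg 4: a=-4, c=M4/2=51/290, d=(M5−M4)/(6·3)=-17/870, b=Δ4−h4·(2M4+M5)/6=-298/435
t_q=3/2 → seg 0, τ=3/2; S=2+-2573/870·τ+0·τ²+1123/7830·τ³=-4529/2320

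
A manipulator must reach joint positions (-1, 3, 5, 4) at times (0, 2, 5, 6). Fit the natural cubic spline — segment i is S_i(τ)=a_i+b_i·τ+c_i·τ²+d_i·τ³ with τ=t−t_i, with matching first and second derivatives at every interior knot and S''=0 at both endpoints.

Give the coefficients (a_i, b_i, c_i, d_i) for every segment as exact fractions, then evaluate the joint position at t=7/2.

Δ: Δ0=2, Δ1=2/3, Δ2=-1
row 1: diag=10, rhs=-8; c'=3/10, d'=-4/5
row 2: denom=8−3·3/10=71/10; d'=(-10−3·-4/5)/(71/10)=-76/71
back: M2=-76/71
back: M1=-4/5−3/10·-76/71=-34/71
M: M0=0, M1=-34/71, M2=-76/71, M3=0
seg 0: a=-1, c=M0/2=0, d=(M1−M0)/(6·2)=-17/426, b=Δ0−h0·(2M0+M1)/6=460/213
seg 1: a=3, c=M1/2=-17/71, d=(M2−M1)/(6·3)=-7/213, b=Δ1−h1·(2M1+M2)/6=358/213
seg 2: a=5, c=M2/2=-38/71, d=(M3−M2)/(6·1)=38/213, b=Δ2−h2·(2M2+M3)/6=-137/213
t_q=7/2 → seg 1, τ=3/2; S=3+358/213·τ+-17/71·τ²+-7/213·τ³=2767/568

  seg 0: a=-1 b=460/213 c=0 d=-17/426
  seg 1: a=3 b=358/213 c=-17/71 d=-7/213
  seg 2: a=5 b=-137/213 c=-38/71 d=38/213
S(7/2) = 2767/568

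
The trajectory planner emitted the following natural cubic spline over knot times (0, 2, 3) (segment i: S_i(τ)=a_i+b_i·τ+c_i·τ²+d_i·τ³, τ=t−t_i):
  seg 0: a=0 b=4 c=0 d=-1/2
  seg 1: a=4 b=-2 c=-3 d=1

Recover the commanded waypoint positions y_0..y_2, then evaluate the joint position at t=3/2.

y_0 = S_0(0) = a_0 = 0
y_1 = S_1(0) = a_1 = 4
y_2 = S_1(1) = 0
t_q=3/2 is in segment 0 (τ=3/2); S_0(τ)=69/16

y_0=0 y_1=4 y_2=0
S(3/2) = 69/16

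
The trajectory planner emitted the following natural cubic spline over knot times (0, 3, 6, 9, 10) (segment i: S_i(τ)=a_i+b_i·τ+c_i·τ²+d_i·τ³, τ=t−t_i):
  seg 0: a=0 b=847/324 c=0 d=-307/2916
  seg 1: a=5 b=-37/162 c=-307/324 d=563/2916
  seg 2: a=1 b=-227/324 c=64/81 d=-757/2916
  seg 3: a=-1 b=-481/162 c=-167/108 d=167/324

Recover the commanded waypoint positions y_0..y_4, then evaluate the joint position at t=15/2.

y_0=0 y_1=5 y_2=1 y_3=-1 y_4=-5
S(15/2) = 245/288

y_0 = S_0(0) = a_0 = 0
y_1 = S_1(0) = a_1 = 5
y_2 = S_2(0) = a_2 = 1
y_3 = S_3(0) = a_3 = -1
y_4 = S_3(1) = -5
t_q=15/2 is in segment 2 (τ=3/2); S_2(τ)=245/288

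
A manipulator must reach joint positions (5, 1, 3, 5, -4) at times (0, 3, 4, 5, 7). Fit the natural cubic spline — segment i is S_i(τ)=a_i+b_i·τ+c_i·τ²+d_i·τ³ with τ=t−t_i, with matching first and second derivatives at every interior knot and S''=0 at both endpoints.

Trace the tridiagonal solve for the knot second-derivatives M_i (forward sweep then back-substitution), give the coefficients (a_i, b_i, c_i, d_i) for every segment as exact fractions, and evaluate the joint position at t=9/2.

  seg 0: a=5 b=-2687/1068 c=0 d=421/3204
  seg 1: a=1 b=551/534 c=421/356 d=-229/1068
  seg 2: a=3 b=2941/1068 c=48/89 d=-1381/1068
  seg 3: a=5 b=-25/534 c=-1189/356 d=1189/2136
S(9/2) = 12389/2848

Δ: Δ0=-4/3, Δ1=2, Δ2=2, Δ3=-9/2
row 1: diag=8, rhs=20; c'=1/8, d'=5/2
row 2: denom=4−1·1/8=31/8; d'=(0−1·5/2)/(31/8)=-20/31
row 3: denom=6−1·8/31=178/31; d'=(-39−1·-20/31)/(178/31)=-1189/178
back: M3=-1189/178
back: M2=-20/31−8/31·-1189/178=96/89
back: M1=5/2−1/8·96/89=421/178
M: M0=0, M1=421/178, M2=96/89, M3=-1189/178, M4=0
seg 0: a=5, c=M0/2=0, d=(M1−M0)/(6·3)=421/3204, b=Δ0−h0·(2M0+M1)/6=-2687/1068
seg 1: a=1, c=M1/2=421/356, d=(M2−M1)/(6·1)=-229/1068, b=Δ1−h1·(2M1+M2)/6=551/534
seg 2: a=3, c=M2/2=48/89, d=(M3−M2)/(6·1)=-1381/1068, b=Δ2−h2·(2M2+M3)/6=2941/1068
seg 3: a=5, c=M3/2=-1189/356, d=(M4−M3)/(6·2)=1189/2136, b=Δ3−h3·(2M3+M4)/6=-25/534
t_q=9/2 → seg 2, τ=1/2; S=3+2941/1068·τ+48/89·τ²+-1381/1068·τ³=12389/2848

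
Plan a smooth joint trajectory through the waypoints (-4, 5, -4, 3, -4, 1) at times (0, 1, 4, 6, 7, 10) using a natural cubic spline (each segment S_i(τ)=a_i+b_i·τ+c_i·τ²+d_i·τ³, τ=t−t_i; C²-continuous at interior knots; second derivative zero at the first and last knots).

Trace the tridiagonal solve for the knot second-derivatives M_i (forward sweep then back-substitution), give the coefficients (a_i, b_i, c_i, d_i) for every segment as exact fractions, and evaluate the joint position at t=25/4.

  seg 0: a=-4 b=68915/6162 c=0 d=-13457/6162
  seg 1: a=5 b=14272/3081 c=-13457/2054 d=74083/55458
  seg 2: a=-4 b=659/474 c=16856/3081 d=-6803/3081
  seg 3: a=3 b=-6619/2054 c=-23962/3081 d=24647/6162
  seg 4: a=-4 b=-20882/3081 c=26017/6162 d=-26017/55458
S(25/4) = 232781/131456

Δ: Δ0=9, Δ1=-3, Δ2=7/2, Δ3=-7, Δ4=5/3
row 1: diag=8, rhs=-72; c'=3/8, d'=-9
row 2: denom=10−3·3/8=71/8; d'=(39−3·-9)/(71/8)=528/71
row 3: denom=6−2·16/71=394/71; d'=(-63−2·528/71)/(394/71)=-5529/394
row 4: denom=8−1·71/394=3081/394; d'=(52−1·-5529/394)/(3081/394)=26017/3081
back: M4=26017/3081
back: M3=-5529/394−71/394·26017/3081=-47924/3081
back: M2=528/71−16/71·-47924/3081=33712/3081
back: M1=-9−3/8·33712/3081=-13457/1027
M: M0=0, M1=-13457/1027, M2=33712/3081, M3=-47924/3081, M4=26017/3081, M5=0
seg 0: a=-4, c=M0/2=0, d=(M1−M0)/(6·1)=-13457/6162, b=Δ0−h0·(2M0+M1)/6=68915/6162
seg 1: a=5, c=M1/2=-13457/2054, d=(M2−M1)/(6·3)=74083/55458, b=Δ1−h1·(2M1+M2)/6=14272/3081
seg 2: a=-4, c=M2/2=16856/3081, d=(M3−M2)/(6·2)=-6803/3081, b=Δ2−h2·(2M2+M3)/6=659/474
seg 3: a=3, c=M3/2=-23962/3081, d=(M4−M3)/(6·1)=24647/6162, b=Δ3−h3·(2M3+M4)/6=-6619/2054
seg 4: a=-4, c=M4/2=26017/6162, d=(M5−M4)/(6·3)=-26017/55458, b=Δ4−h4·(2M4+M5)/6=-20882/3081
t_q=25/4 → seg 3, τ=1/4; S=3+-6619/2054·τ+-23962/3081·τ²+24647/6162·τ³=232781/131456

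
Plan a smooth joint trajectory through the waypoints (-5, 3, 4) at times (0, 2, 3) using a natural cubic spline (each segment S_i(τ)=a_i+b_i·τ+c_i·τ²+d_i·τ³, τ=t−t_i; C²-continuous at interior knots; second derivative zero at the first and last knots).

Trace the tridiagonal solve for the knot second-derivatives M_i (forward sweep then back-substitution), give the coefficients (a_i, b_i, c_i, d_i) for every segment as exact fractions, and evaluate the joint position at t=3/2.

Δ: Δ0=4, Δ1=1
row 1: diag=6, rhs=-18; c'=1/6, d'=-3
back: M1=-3
M: M0=0, M1=-3, M2=0
seg 0: a=-5, c=M0/2=0, d=(M1−M0)/(6·2)=-1/4, b=Δ0−h0·(2M0+M1)/6=5
seg 1: a=3, c=M1/2=-3/2, d=(M2−M1)/(6·1)=1/2, b=Δ1−h1·(2M1+M2)/6=2
t_q=3/2 → seg 0, τ=3/2; S=-5+5·τ+0·τ²+-1/4·τ³=53/32

  seg 0: a=-5 b=5 c=0 d=-1/4
  seg 1: a=3 b=2 c=-3/2 d=1/2
S(3/2) = 53/32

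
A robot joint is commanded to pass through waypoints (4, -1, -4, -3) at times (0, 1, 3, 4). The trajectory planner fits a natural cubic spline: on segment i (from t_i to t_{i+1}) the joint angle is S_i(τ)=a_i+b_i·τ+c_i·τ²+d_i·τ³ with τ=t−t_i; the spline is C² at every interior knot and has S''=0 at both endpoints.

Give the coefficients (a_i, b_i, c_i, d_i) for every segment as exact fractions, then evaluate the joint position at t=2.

  seg 0: a=4 b=-11/2 c=0 d=1/2
  seg 1: a=-1 b=-4 c=3/2 d=-1/8
  seg 2: a=-4 b=1/2 c=3/4 d=-1/4
S(2) = -29/8

Δ: Δ0=-5, Δ1=-3/2, Δ2=1
row 1: diag=6, rhs=21; c'=1/3, d'=7/2
row 2: denom=6−2·1/3=16/3; d'=(15−2·7/2)/(16/3)=3/2
back: M2=3/2
back: M1=7/2−1/3·3/2=3
M: M0=0, M1=3, M2=3/2, M3=0
seg 0: a=4, c=M0/2=0, d=(M1−M0)/(6·1)=1/2, b=Δ0−h0·(2M0+M1)/6=-11/2
seg 1: a=-1, c=M1/2=3/2, d=(M2−M1)/(6·2)=-1/8, b=Δ1−h1·(2M1+M2)/6=-4
seg 2: a=-4, c=M2/2=3/4, d=(M3−M2)/(6·1)=-1/4, b=Δ2−h2·(2M2+M3)/6=1/2
t_q=2 → seg 1, τ=1; S=-1+-4·τ+3/2·τ²+-1/8·τ³=-29/8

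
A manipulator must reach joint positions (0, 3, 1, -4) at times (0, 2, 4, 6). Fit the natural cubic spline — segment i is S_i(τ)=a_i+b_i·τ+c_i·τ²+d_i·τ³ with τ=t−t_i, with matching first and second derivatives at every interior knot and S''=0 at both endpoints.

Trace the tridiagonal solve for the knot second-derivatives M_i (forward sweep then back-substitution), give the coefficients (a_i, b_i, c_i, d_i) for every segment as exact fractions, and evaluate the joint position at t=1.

Δ: Δ0=3/2, Δ1=-1, Δ2=-5/2
row 1: diag=8, rhs=-15; c'=1/4, d'=-15/8
row 2: denom=8−2·1/4=15/2; d'=(-9−2·-15/8)/(15/2)=-7/10
back: M2=-7/10
back: M1=-15/8−1/4·-7/10=-17/10
M: M0=0, M1=-17/10, M2=-7/10, M3=0
seg 0: a=0, c=M0/2=0, d=(M1−M0)/(6·2)=-17/120, b=Δ0−h0·(2M0+M1)/6=31/15
seg 1: a=3, c=M1/2=-17/20, d=(M2−M1)/(6·2)=1/12, b=Δ1−h1·(2M1+M2)/6=11/30
seg 2: a=1, c=M2/2=-7/20, d=(M3−M2)/(6·2)=7/120, b=Δ2−h2·(2M2+M3)/6=-61/30
t_q=1 → seg 0, τ=1; S=0+31/15·τ+0·τ²+-17/120·τ³=77/40

  seg 0: a=0 b=31/15 c=0 d=-17/120
  seg 1: a=3 b=11/30 c=-17/20 d=1/12
  seg 2: a=1 b=-61/30 c=-7/20 d=7/120
S(1) = 77/40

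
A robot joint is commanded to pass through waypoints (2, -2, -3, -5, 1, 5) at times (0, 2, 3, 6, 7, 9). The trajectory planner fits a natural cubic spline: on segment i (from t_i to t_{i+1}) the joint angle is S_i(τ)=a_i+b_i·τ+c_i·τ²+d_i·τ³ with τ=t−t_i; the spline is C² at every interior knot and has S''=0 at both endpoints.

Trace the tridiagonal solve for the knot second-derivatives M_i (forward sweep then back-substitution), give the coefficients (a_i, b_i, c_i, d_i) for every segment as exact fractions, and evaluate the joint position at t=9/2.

Δ: Δ0=-2, Δ1=-1, Δ2=-2/3, Δ3=6, Δ4=2
row 1: diag=6, rhs=6; c'=1/6, d'=1
row 2: denom=8−1·1/6=47/6; d'=(2−1·1)/(47/6)=6/47
row 3: denom=8−3·18/47=322/47; d'=(40−3·6/47)/(322/47)=133/23
row 4: denom=6−1·47/322=1885/322; d'=(-24−1·133/23)/(1885/322)=-1918/377
back: M4=-1918/377
back: M3=133/23−47/322·-1918/377=2460/377
back: M2=6/47−18/47·2460/377=-894/377
back: M1=1−1/6·-894/377=526/377
M: M0=0, M1=526/377, M2=-894/377, M3=2460/377, M4=-1918/377, M5=0
seg 0: a=2, c=M0/2=0, d=(M1−M0)/(6·2)=263/2262, b=Δ0−h0·(2M0+M1)/6=-2788/1131
seg 1: a=-2, c=M1/2=263/377, d=(M2−M1)/(6·1)=-710/1131, b=Δ1−h1·(2M1+M2)/6=-1210/1131
seg 2: a=-3, c=M2/2=-447/377, d=(M3−M2)/(6·3)=43/87, b=Δ2−h2·(2M2+M3)/6=-1762/1131
seg 3: a=-5, c=M3/2=1230/377, d=(M4−M3)/(6·1)=-2189/1131, b=Δ3−h3·(2M3+M4)/6=5285/1131
seg 4: a=1, c=M4/2=-959/377, d=(M5−M4)/(6·2)=959/2262, b=Δ4−h4·(2M4+M5)/6=6098/1131
t_q=9/2 → seg 2, τ=3/2; S=-3+-1762/1131·τ+-447/377·τ²+43/87·τ³=-659/104

  seg 0: a=2 b=-2788/1131 c=0 d=263/2262
  seg 1: a=-2 b=-1210/1131 c=263/377 d=-710/1131
  seg 2: a=-3 b=-1762/1131 c=-447/377 d=43/87
  seg 3: a=-5 b=5285/1131 c=1230/377 d=-2189/1131
  seg 4: a=1 b=6098/1131 c=-959/377 d=959/2262
S(9/2) = -659/104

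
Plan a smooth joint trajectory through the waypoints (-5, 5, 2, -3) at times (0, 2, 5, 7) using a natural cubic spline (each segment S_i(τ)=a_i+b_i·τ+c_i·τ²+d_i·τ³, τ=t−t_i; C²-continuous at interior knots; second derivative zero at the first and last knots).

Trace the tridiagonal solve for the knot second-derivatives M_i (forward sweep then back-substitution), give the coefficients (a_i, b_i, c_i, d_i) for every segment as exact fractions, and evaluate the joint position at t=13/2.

Δ: Δ0=5, Δ1=-1, Δ2=-5/2
row 1: diag=10, rhs=-36; c'=3/10, d'=-18/5
row 2: denom=10−3·3/10=91/10; d'=(-9−3·-18/5)/(91/10)=18/91
back: M2=18/91
back: M1=-18/5−3/10·18/91=-333/91
M: M0=0, M1=-333/91, M2=18/91, M3=0
seg 0: a=-5, c=M0/2=0, d=(M1−M0)/(6·2)=-111/364, b=Δ0−h0·(2M0+M1)/6=566/91
seg 1: a=5, c=M1/2=-333/182, d=(M2−M1)/(6·3)=3/14, b=Δ1−h1·(2M1+M2)/6=233/91
seg 2: a=2, c=M2/2=9/91, d=(M3−M2)/(6·2)=-3/182, b=Δ2−h2·(2M2+M3)/6=-479/182
t_q=13/2 → seg 2, τ=3/2; S=2+-479/182·τ+9/91·τ²+-3/182·τ³=-2593/1456

  seg 0: a=-5 b=566/91 c=0 d=-111/364
  seg 1: a=5 b=233/91 c=-333/182 d=3/14
  seg 2: a=2 b=-479/182 c=9/91 d=-3/182
S(13/2) = -2593/1456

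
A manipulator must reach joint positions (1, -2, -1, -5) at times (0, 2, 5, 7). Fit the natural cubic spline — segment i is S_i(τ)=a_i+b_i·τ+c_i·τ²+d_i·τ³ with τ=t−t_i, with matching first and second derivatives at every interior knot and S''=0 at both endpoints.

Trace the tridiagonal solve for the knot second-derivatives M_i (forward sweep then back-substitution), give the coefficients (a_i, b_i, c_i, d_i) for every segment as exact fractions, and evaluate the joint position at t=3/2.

Δ: Δ0=-3/2, Δ1=1/3, Δ2=-2
row 1: diag=10, rhs=11; c'=3/10, d'=11/10
row 2: denom=10−3·3/10=91/10; d'=(-14−3·11/10)/(91/10)=-173/91
back: M2=-173/91
back: M1=11/10−3/10·-173/91=152/91
M: M0=0, M1=152/91, M2=-173/91, M3=0
seg 0: a=1, c=M0/2=0, d=(M1−M0)/(6·2)=38/273, b=Δ0−h0·(2M0+M1)/6=-1123/546
seg 1: a=-2, c=M1/2=76/91, d=(M2−M1)/(6·3)=-25/126, b=Δ1−h1·(2M1+M2)/6=-211/546
seg 2: a=-1, c=M2/2=-173/182, d=(M3−M2)/(6·2)=173/1092, b=Δ2−h2·(2M2+M3)/6=-200/273
t_q=3/2 → seg 0, τ=3/2; S=1+-1123/546·τ+0·τ²+38/273·τ³=-21/13

  seg 0: a=1 b=-1123/546 c=0 d=38/273
  seg 1: a=-2 b=-211/546 c=76/91 d=-25/126
  seg 2: a=-1 b=-200/273 c=-173/182 d=173/1092
S(3/2) = -21/13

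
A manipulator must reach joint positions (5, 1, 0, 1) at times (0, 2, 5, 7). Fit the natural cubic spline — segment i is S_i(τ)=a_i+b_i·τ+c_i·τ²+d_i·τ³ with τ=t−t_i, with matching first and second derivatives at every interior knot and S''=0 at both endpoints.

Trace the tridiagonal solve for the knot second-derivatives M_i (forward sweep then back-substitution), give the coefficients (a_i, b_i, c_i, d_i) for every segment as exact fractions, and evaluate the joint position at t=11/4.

Δ: Δ0=-2, Δ1=-1/3, Δ2=1/2
row 1: diag=10, rhs=10; c'=3/10, d'=1
row 2: denom=10−3·3/10=91/10; d'=(5−3·1)/(91/10)=20/91
back: M2=20/91
back: M1=1−3/10·20/91=85/91
M: M0=0, M1=85/91, M2=20/91, M3=0
seg 0: a=5, c=M0/2=0, d=(M1−M0)/(6·2)=85/1092, b=Δ0−h0·(2M0+M1)/6=-631/273
seg 1: a=1, c=M1/2=85/182, d=(M2−M1)/(6·3)=-5/126, b=Δ1−h1·(2M1+M2)/6=-376/273
seg 2: a=0, c=M2/2=10/91, d=(M3−M2)/(6·2)=-5/273, b=Δ2−h2·(2M2+M3)/6=193/546
t_q=11/4 → seg 1, τ=3/4; S=1+-376/273·τ+85/182·τ²+-5/126·τ³=2481/11648

  seg 0: a=5 b=-631/273 c=0 d=85/1092
  seg 1: a=1 b=-376/273 c=85/182 d=-5/126
  seg 2: a=0 b=193/546 c=10/91 d=-5/273
S(11/4) = 2481/11648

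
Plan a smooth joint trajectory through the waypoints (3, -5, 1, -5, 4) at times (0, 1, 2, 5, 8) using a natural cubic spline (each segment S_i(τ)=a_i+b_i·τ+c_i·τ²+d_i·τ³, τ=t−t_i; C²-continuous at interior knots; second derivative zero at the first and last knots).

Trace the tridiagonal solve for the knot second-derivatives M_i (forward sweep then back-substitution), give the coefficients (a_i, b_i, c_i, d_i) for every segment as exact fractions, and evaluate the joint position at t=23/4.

  seg 0: a=3 b=-1339/112 c=0 d=443/112
  seg 1: a=-5 b=-5/56 c=1329/112 d=-647/112
  seg 2: a=1 b=101/16 c=-153/28 d=905/1008
  seg 3: a=-5 b=-125/56 c=293/112 d=-293/1008
S(23/4) = -5453/1024

Δ: Δ0=-8, Δ1=6, Δ2=-2, Δ3=3
row 1: diag=4, rhs=84; c'=1/4, d'=21
row 2: denom=8−1·1/4=31/4; d'=(-48−1·21)/(31/4)=-276/31
row 3: denom=12−3·12/31=336/31; d'=(30−3·-276/31)/(336/31)=293/56
back: M3=293/56
back: M2=-276/31−12/31·293/56=-153/14
back: M1=21−1/4·-153/14=1329/56
M: M0=0, M1=1329/56, M2=-153/14, M3=293/56, M4=0
seg 0: a=3, c=M0/2=0, d=(M1−M0)/(6·1)=443/112, b=Δ0−h0·(2M0+M1)/6=-1339/112
seg 1: a=-5, c=M1/2=1329/112, d=(M2−M1)/(6·1)=-647/112, b=Δ1−h1·(2M1+M2)/6=-5/56
seg 2: a=1, c=M2/2=-153/28, d=(M3−M2)/(6·3)=905/1008, b=Δ2−h2·(2M2+M3)/6=101/16
seg 3: a=-5, c=M3/2=293/112, d=(M4−M3)/(6·3)=-293/1008, b=Δ3−h3·(2M3+M4)/6=-125/56
t_q=23/4 → seg 3, τ=3/4; S=-5+-125/56·τ+293/112·τ²+-293/1008·τ³=-5453/1024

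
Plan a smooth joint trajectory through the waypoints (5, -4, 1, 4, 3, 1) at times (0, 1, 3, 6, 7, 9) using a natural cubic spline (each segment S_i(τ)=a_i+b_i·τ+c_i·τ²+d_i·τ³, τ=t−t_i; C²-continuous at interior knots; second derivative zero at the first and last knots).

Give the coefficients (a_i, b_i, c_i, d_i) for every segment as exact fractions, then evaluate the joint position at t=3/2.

  seg 0: a=5 b=-25625/2308 c=0 d=4853/2308
  seg 1: a=-4 b=-5533/1154 c=14559/2308 d=-6141/4616
  seg 2: a=1 b=2581/577 c=-966/577 d=298/1731
  seg 3: a=4 b=-533/577 c=-72/577 d=28/577
  seg 4: a=3 b=-593/577 c=12/577 d=-2/577
S(3/2) = -184145/36928

Δ: Δ0=-9, Δ1=5/2, Δ2=1, Δ3=-1, Δ4=-1
row 1: diag=6, rhs=69; c'=1/3, d'=23/2
row 2: denom=10−2·1/3=28/3; d'=(-9−2·23/2)/(28/3)=-24/7
row 3: denom=8−3·9/28=197/28; d'=(-12−3·-24/7)/(197/28)=-48/197
row 4: denom=6−1·28/197=1154/197; d'=(0−1·-48/197)/(1154/197)=24/577
back: M4=24/577
back: M3=-48/197−28/197·24/577=-144/577
back: M2=-24/7−9/28·-144/577=-1932/577
back: M1=23/2−1/3·-1932/577=14559/1154
M: M0=0, M1=14559/1154, M2=-1932/577, M3=-144/577, M4=24/577, M5=0
seg 0: a=5, c=M0/2=0, d=(M1−M0)/(6·1)=4853/2308, b=Δ0−h0·(2M0+M1)/6=-25625/2308
seg 1: a=-4, c=M1/2=14559/2308, d=(M2−M1)/(6·2)=-6141/4616, b=Δ1−h1·(2M1+M2)/6=-5533/1154
seg 2: a=1, c=M2/2=-966/577, d=(M3−M2)/(6·3)=298/1731, b=Δ2−h2·(2M2+M3)/6=2581/577
seg 3: a=4, c=M3/2=-72/577, d=(M4−M3)/(6·1)=28/577, b=Δ3−h3·(2M3+M4)/6=-533/577
seg 4: a=3, c=M4/2=12/577, d=(M5−M4)/(6·2)=-2/577, b=Δ4−h4·(2M4+M5)/6=-593/577
t_q=3/2 → seg 1, τ=1/2; S=-4+-5533/1154·τ+14559/2308·τ²+-6141/4616·τ³=-184145/36928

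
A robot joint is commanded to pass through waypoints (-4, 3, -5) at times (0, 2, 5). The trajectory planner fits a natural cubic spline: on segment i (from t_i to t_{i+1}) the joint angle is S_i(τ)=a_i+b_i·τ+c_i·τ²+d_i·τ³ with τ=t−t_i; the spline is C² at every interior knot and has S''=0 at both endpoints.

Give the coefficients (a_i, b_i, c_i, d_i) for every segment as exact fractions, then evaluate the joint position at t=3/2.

Δ: Δ0=7/2, Δ1=-8/3
row 1: diag=10, rhs=-37; c'=3/10, d'=-37/10
back: M1=-37/10
M: M0=0, M1=-37/10, M2=0
seg 0: a=-4, c=M0/2=0, d=(M1−M0)/(6·2)=-37/120, b=Δ0−h0·(2M0+M1)/6=71/15
seg 1: a=3, c=M1/2=-37/20, d=(M2−M1)/(6·3)=37/180, b=Δ1−h1·(2M1+M2)/6=31/30
t_q=3/2 → seg 0, τ=3/2; S=-4+71/15·τ+0·τ²+-37/120·τ³=659/320

  seg 0: a=-4 b=71/15 c=0 d=-37/120
  seg 1: a=3 b=31/30 c=-37/20 d=37/180
S(3/2) = 659/320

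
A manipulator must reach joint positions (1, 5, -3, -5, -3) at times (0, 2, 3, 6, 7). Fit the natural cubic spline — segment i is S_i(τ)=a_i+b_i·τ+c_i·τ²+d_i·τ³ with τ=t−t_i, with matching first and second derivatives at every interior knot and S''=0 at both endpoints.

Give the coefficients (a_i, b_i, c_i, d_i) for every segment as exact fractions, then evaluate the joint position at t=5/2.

  seg 0: a=1 b=2768/483 c=0 d=-901/966
  seg 1: a=5 b=-2638/483 c=-901/161 d=211/69
  seg 2: a=-3 b=-3613/483 c=576/161 d=-631/1449
  seg 3: a=-5 b=1076/483 c=-55/161 d=55/483
S(5/2) = 1613/1288

Δ: Δ0=2, Δ1=-8, Δ2=-2/3, Δ3=2
row 1: diag=6, rhs=-60; c'=1/6, d'=-10
row 2: denom=8−1·1/6=47/6; d'=(44−1·-10)/(47/6)=324/47
row 3: denom=8−3·18/47=322/47; d'=(16−3·324/47)/(322/47)=-110/161
back: M3=-110/161
back: M2=324/47−18/47·-110/161=1152/161
back: M1=-10−1/6·1152/161=-1802/161
M: M0=0, M1=-1802/161, M2=1152/161, M3=-110/161, M4=0
seg 0: a=1, c=M0/2=0, d=(M1−M0)/(6·2)=-901/966, b=Δ0−h0·(2M0+M1)/6=2768/483
seg 1: a=5, c=M1/2=-901/161, d=(M2−M1)/(6·1)=211/69, b=Δ1−h1·(2M1+M2)/6=-2638/483
seg 2: a=-3, c=M2/2=576/161, d=(M3−M2)/(6·3)=-631/1449, b=Δ2−h2·(2M2+M3)/6=-3613/483
seg 3: a=-5, c=M3/2=-55/161, d=(M4−M3)/(6·1)=55/483, b=Δ3−h3·(2M3+M4)/6=1076/483
t_q=5/2 → seg 1, τ=1/2; S=5+-2638/483·τ+-901/161·τ²+211/69·τ³=1613/1288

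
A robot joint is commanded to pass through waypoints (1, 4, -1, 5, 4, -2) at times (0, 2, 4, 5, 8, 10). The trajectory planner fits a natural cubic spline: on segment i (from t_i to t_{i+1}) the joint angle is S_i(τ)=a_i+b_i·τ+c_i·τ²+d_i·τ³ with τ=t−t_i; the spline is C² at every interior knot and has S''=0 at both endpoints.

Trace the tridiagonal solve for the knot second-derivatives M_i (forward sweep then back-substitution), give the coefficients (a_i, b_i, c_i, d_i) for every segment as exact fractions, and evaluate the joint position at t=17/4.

Δ: Δ0=3/2, Δ1=-5/2, Δ2=6, Δ3=-1/3, Δ4=-3
row 1: diag=8, rhs=-24; c'=1/4, d'=-3
row 2: denom=6−2·1/4=11/2; d'=(51−2·-3)/(11/2)=114/11
row 3: denom=8−1·2/11=86/11; d'=(-38−1·114/11)/(86/11)=-266/43
row 4: denom=10−3·33/86=761/86; d'=(-16−3·-266/43)/(761/86)=220/761
back: M4=220/761
back: M3=-266/43−33/86·220/761=-4792/761
back: M2=114/11−2/11·-4792/761=8758/761
back: M1=-3−1/4·8758/761=-8945/1522
M: M0=0, M1=-8945/1522, M2=8758/761, M3=-4792/761, M4=220/761, M5=0
seg 0: a=1, c=M0/2=0, d=(M1−M0)/(6·2)=-8945/18264, b=Δ0−h0·(2M0+M1)/6=7897/2283
seg 1: a=4, c=M1/2=-8945/3044, d=(M2−M1)/(6·2)=26461/18264, b=Δ1−h1·(2M1+M2)/6=-11041/4566
seg 2: a=-1, c=M2/2=4379/761, d=(M3−M2)/(6·1)=-6775/2283, b=Δ2−h2·(2M2+M3)/6=7336/2283
seg 3: a=5, c=M3/2=-2396/761, d=(M4−M3)/(6·3)=2506/6849, b=Δ3−h3·(2M3+M4)/6=13285/2283
seg 4: a=4, c=M4/2=110/761, d=(M5−M4)/(6·2)=-55/2283, b=Δ4−h4·(2M4+M5)/6=-7289/2283
t_q=17/4 → seg 2, τ=1/4; S=-1+7336/2283·τ+4379/761·τ²+-6775/2283·τ³=5679/48704

  seg 0: a=1 b=7897/2283 c=0 d=-8945/18264
  seg 1: a=4 b=-11041/4566 c=-8945/3044 d=26461/18264
  seg 2: a=-1 b=7336/2283 c=4379/761 d=-6775/2283
  seg 3: a=5 b=13285/2283 c=-2396/761 d=2506/6849
  seg 4: a=4 b=-7289/2283 c=110/761 d=-55/2283
S(17/4) = 5679/48704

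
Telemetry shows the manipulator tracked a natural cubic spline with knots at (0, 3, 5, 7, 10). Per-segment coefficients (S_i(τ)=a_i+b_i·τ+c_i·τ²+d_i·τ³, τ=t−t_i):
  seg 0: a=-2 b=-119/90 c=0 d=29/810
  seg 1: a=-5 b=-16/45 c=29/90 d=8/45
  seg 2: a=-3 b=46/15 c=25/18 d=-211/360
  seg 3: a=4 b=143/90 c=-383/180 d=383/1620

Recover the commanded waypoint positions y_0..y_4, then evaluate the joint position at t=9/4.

y_0=-2 y_1=-5 y_2=-3 y_3=4 y_4=-4
S(9/4) = -2923/640

y_0 = S_0(0) = a_0 = -2
y_1 = S_1(0) = a_1 = -5
y_2 = S_2(0) = a_2 = -3
y_3 = S_3(0) = a_3 = 4
y_4 = S_3(3) = -4
t_q=9/4 is in segment 0 (τ=9/4); S_0(τ)=-2923/640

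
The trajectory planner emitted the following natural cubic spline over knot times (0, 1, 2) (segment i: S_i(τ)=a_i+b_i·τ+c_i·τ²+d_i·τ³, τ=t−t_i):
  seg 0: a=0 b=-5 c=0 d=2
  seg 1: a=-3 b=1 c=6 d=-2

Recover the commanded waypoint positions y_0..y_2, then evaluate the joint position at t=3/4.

y_0 = S_0(0) = a_0 = 0
y_1 = S_1(0) = a_1 = -3
y_2 = S_1(1) = 2
t_q=3/4 is in segment 0 (τ=3/4); S_0(τ)=-93/32

y_0=0 y_1=-3 y_2=2
S(3/4) = -93/32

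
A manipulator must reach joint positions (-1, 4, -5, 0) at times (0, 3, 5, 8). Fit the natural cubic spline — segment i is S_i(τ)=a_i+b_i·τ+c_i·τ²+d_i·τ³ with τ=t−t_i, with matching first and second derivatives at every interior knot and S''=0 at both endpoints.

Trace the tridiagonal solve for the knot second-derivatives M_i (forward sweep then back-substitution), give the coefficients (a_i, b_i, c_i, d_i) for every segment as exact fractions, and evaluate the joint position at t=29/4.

Δ: Δ0=5/3, Δ1=-9/2, Δ2=5/3
row 1: diag=10, rhs=-37; c'=1/5, d'=-37/10
row 2: denom=10−2·1/5=48/5; d'=(37−2·-37/10)/(48/5)=37/8
back: M2=37/8
back: M1=-37/10−1/5·37/8=-37/8
M: M0=0, M1=-37/8, M2=37/8, M3=0
seg 0: a=-1, c=M0/2=0, d=(M1−M0)/(6·3)=-37/144, b=Δ0−h0·(2M0+M1)/6=191/48
seg 1: a=4, c=M1/2=-37/16, d=(M2−M1)/(6·2)=37/48, b=Δ1−h1·(2M1+M2)/6=-71/24
seg 2: a=-5, c=M2/2=37/16, d=(M3−M2)/(6·3)=-37/144, b=Δ2−h2·(2M2+M3)/6=-71/24
t_q=29/4 → seg 2, τ=9/4; S=-5+-71/24·τ+37/16·τ²+-37/144·τ³=-2945/1024

  seg 0: a=-1 b=191/48 c=0 d=-37/144
  seg 1: a=4 b=-71/24 c=-37/16 d=37/48
  seg 2: a=-5 b=-71/24 c=37/16 d=-37/144
S(29/4) = -2945/1024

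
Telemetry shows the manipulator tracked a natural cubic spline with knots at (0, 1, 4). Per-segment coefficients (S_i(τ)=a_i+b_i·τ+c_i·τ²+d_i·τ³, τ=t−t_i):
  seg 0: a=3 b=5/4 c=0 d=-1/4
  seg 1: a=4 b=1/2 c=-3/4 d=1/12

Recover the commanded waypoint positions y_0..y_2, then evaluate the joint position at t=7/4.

y_0 = S_0(0) = a_0 = 3
y_1 = S_1(0) = a_1 = 4
y_2 = S_1(3) = 1
t_q=7/4 is in segment 1 (τ=3/4); S_1(τ)=1021/256

y_0=3 y_1=4 y_2=1
S(7/4) = 1021/256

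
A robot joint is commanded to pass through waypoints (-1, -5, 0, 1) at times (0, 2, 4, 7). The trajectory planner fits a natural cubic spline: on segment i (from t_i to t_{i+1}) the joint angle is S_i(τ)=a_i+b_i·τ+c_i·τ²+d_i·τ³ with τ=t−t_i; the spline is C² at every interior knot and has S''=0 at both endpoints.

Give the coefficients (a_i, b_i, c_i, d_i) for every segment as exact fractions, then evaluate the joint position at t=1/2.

  seg 0: a=-1 b=-188/57 c=0 d=37/114
  seg 1: a=-5 b=34/57 c=37/19 d=-227/456
  seg 2: a=0 b=275/114 c=-79/76 d=79/684
S(1/2) = -793/304

Δ: Δ0=-2, Δ1=5/2, Δ2=1/3
row 1: diag=8, rhs=27; c'=1/4, d'=27/8
row 2: denom=10−2·1/4=19/2; d'=(-13−2·27/8)/(19/2)=-79/38
back: M2=-79/38
back: M1=27/8−1/4·-79/38=74/19
M: M0=0, M1=74/19, M2=-79/38, M3=0
seg 0: a=-1, c=M0/2=0, d=(M1−M0)/(6·2)=37/114, b=Δ0−h0·(2M0+M1)/6=-188/57
seg 1: a=-5, c=M1/2=37/19, d=(M2−M1)/(6·2)=-227/456, b=Δ1−h1·(2M1+M2)/6=34/57
seg 2: a=0, c=M2/2=-79/76, d=(M3−M2)/(6·3)=79/684, b=Δ2−h2·(2M2+M3)/6=275/114
t_q=1/2 → seg 0, τ=1/2; S=-1+-188/57·τ+0·τ²+37/114·τ³=-793/304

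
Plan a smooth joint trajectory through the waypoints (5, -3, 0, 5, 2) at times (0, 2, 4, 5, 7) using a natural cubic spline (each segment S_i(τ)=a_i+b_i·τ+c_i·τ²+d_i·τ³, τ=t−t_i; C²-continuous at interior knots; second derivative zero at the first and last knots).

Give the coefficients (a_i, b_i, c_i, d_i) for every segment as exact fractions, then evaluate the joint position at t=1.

Δ: Δ0=-4, Δ1=3/2, Δ2=5, Δ3=-3/2
row 1: diag=8, rhs=33; c'=1/4, d'=33/8
row 2: denom=6−2·1/4=11/2; d'=(21−2·33/8)/(11/2)=51/22
row 3: denom=6−1·2/11=64/11; d'=(-39−1·51/22)/(64/11)=-909/128
back: M3=-909/128
back: M2=51/22−2/11·-909/128=231/64
back: M1=33/8−1/4·231/64=825/256
M: M0=0, M1=825/256, M2=231/64, M3=-909/128, M4=0
seg 0: a=5, c=M0/2=0, d=(M1−M0)/(6·2)=275/1024, b=Δ0−h0·(2M0+M1)/6=-1299/256
seg 1: a=-3, c=M1/2=825/512, d=(M2−M1)/(6·2)=33/1024, b=Δ1−h1·(2M1+M2)/6=-237/128
seg 2: a=0, c=M2/2=231/128, d=(M3−M2)/(6·1)=-457/256, b=Δ2−h2·(2M2+M3)/6=1275/256
seg 3: a=5, c=M3/2=-909/256, d=(M4−M3)/(6·2)=303/512, b=Δ3−h3·(2M3+M4)/6=207/64
t_q=1 → seg 0, τ=1; S=5+-1299/256·τ+0·τ²+275/1024·τ³=199/1024

  seg 0: a=5 b=-1299/256 c=0 d=275/1024
  seg 1: a=-3 b=-237/128 c=825/512 d=33/1024
  seg 2: a=0 b=1275/256 c=231/128 d=-457/256
  seg 3: a=5 b=207/64 c=-909/256 d=303/512
S(1) = 199/1024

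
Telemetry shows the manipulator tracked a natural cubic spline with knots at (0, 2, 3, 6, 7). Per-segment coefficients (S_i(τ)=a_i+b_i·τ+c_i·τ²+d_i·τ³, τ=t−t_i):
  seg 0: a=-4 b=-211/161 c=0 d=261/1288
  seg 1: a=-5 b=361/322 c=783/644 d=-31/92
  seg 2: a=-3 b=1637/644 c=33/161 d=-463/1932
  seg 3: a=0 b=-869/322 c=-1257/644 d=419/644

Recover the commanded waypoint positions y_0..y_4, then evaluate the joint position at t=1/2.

y_0=-4 y_1=-5 y_2=-3 y_3=0 y_4=-4
S(1/2) = -47707/10304

y_0 = S_0(0) = a_0 = -4
y_1 = S_1(0) = a_1 = -5
y_2 = S_2(0) = a_2 = -3
y_3 = S_3(0) = a_3 = 0
y_4 = S_3(1) = -4
t_q=1/2 is in segment 0 (τ=1/2); S_0(τ)=-47707/10304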